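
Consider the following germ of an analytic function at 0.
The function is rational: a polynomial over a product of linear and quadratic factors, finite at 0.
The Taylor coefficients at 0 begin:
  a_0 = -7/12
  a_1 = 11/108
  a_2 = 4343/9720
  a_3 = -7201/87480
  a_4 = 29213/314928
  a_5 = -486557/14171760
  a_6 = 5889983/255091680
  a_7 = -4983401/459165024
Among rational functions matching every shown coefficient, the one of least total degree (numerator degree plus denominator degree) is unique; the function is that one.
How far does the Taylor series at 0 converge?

No rational of total degree below 4 reproduces all 8 coefficients; solving the [2/2] Pade equations on them gives f(β) = (-17*β**2/5 + β/6 + 7/2)/(β**2 - 4*β/3 - 6), whose expansion matches every shown term.
Denominator factor (β**2 - 4*β/3 - 6): discriminant 232/9, real irrational roots 2/3 + (1/3)*sqrt(58) and 2/3 - (1/3)*sqrt(58); poles of order 1, moduli 2/3 + (1/3)*sqrt(58) and -2/3 + (1/3)*sqrt(58).
The radius of convergence is the smallest modulus among the singular points: -2/3 + (1/3)*sqrt(58).

The radius of convergence is -2/3 + (1/3)*sqrt(58).


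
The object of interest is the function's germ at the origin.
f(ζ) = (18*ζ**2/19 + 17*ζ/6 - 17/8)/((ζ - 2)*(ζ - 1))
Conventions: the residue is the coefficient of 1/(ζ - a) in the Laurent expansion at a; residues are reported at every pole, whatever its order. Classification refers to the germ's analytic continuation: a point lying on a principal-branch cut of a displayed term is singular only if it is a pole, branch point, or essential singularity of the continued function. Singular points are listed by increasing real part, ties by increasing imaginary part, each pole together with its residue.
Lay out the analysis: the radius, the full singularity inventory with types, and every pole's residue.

Radius of convergence at 0: 1.
At 1: a pole of order 1; residue -755/456.
At 2: a pole of order 1; residue 3343/456.

Denominator factor (ζ - 2): pole of order 1 at 2, modulus 2.
Denominator factor (ζ - 1): pole of order 1 at 1, modulus 1.
The radius of convergence is the smallest modulus among the singular points: 1.
At the order-1 pole 1 set g(ζ) = (ζ - (1))*f(ζ) = (18*ζ**2/19 + 17*ζ/6 - 17/8)/(ζ - 2).
Simple pole: residue = g(a) at a = 1, which is -755/456.
At the order-1 pole 2 set g(ζ) = (ζ - (2))*f(ζ) = (18*ζ**2/19 + 17*ζ/6 - 17/8)/(ζ - 1).
Simple pole: residue = g(a) at a = 2, which is 3343/456.
List the singular points by increasing real part (a conjugate pair: the negative imaginary part first).


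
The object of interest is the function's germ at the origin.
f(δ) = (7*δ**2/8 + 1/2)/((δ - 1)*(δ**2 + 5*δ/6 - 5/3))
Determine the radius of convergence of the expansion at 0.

Denominator factor (δ**2 + 5*δ/6 - 5/3): discriminant 265/36, real irrational roots -5/12 + (1/12)*sqrt(265) and -5/12 - (1/12)*sqrt(265); poles of order 1, moduli -5/12 + (1/12)*sqrt(265) and 5/12 + (1/12)*sqrt(265).
Denominator factor (δ - 1): pole of order 1 at 1, modulus 1.
The radius of convergence is the smallest modulus among the singular points: -5/12 + (1/12)*sqrt(265).

The radius of convergence is -5/12 + (1/12)*sqrt(265).


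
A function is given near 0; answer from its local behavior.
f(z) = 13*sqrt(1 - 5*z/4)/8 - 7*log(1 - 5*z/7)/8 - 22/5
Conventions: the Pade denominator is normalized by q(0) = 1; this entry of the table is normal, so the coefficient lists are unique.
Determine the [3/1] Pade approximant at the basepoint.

Taylor coefficients needed (expand at 0): a_0 = -111/40, a_1 = -25/64, a_2 = -675/7168, a_3 = -110875/1204224, a_4 = -8814375/89915392.
Write the denominator as Q(z) = 1 + q1*z. Requiring Q*f - P = O(z^5) with deg P <= 3 kills the coefficients of z^4..z^4 in Q*f:
  z^4: a_4 + q1*a_3 = 0, i.e. -8814375/89915392 + (-110875/1204224)*q1 = 0.
Solving this linear system: q1 = -211545/198688.
The numerator is Q*f truncated at degree 3: P0 = a_0 = -111/40; P1 = a_1 + q1*a_0 = 4075399/1589504; P2 = a_2 + q1*a_1 = 4091175/12716032; P3 = a_3 + q1*a_2 = 34994125/4272586752.

The Pade approximant has numerator coefficients [-111/40, 4075399/1589504, 4091175/12716032, 34994125/4272586752]; denominator coefficients [1, -211545/198688].


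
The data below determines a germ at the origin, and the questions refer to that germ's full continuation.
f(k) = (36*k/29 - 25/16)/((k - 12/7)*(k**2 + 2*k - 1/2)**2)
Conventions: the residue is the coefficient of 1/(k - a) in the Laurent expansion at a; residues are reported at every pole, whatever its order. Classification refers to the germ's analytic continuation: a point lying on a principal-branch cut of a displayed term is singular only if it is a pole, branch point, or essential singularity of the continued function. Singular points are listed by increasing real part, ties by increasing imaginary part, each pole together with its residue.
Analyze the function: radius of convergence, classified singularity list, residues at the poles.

Radius of convergence at 0: -1 + (1/2)*sqrt(6).
At -1 - (1/2)*sqrt(6): a pole of order 2; residue -630091/76705000 + (85412257/1380690000)*sqrt(6).
At -1 + (1/2)*sqrt(6): a pole of order 2; residue -630091/76705000 - (85412257/1380690000)*sqrt(6).
At 12/7: a pole of order 1; residue 630091/38352500.

Denominator factor (k - 12/7): pole of order 1 at 12/7, modulus 12/7.
Denominator factor (k**2 + 2*k - 1/2)^2: discriminant 6, real irrational roots -1 + (1/2)*sqrt(6) and -1 - (1/2)*sqrt(6); poles of order 2, moduli -1 + (1/2)*sqrt(6) and 1 + (1/2)*sqrt(6).
The radius of convergence is the smallest modulus among the singular points: -1 + (1/2)*sqrt(6).
The factor k**2 + 2*k - 1/2 splits as (k - a)(k - a') with a = -1 - (1/2)*sqrt(6), a' = -1 + (1/2)*sqrt(6). At the order-2 pole a set g(k) = (k - a)^2*f(k) = [(36*k/29 - 25/16)/(k - 12/7)] / (k - a')^2.
Order-2 pole: residue = g'(a); g'(-1 - (1/2)*sqrt(6)) = -630091/76705000 + (85412257/1380690000)*sqrt(6), so the residue is -630091/76705000 + (85412257/1380690000)*sqrt(6).
The factor k**2 + 2*k - 1/2 splits as (k - a)(k - a') with a = -1 + (1/2)*sqrt(6), a' = -1 - (1/2)*sqrt(6). At the order-2 pole a set g(k) = (k - a)^2*f(k) = [(36*k/29 - 25/16)/(k - 12/7)] / (k - a')^2.
Order-2 pole: residue = g'(a); g'(-1 + (1/2)*sqrt(6)) = -630091/76705000 - (85412257/1380690000)*sqrt(6), so the residue is -630091/76705000 - (85412257/1380690000)*sqrt(6).
At the order-1 pole 12/7 set g(k) = (k - (12/7))*f(k) = (36*k/29 - 25/16)/(k**2 + 2*k - 1/2)**2.
Simple pole: residue = g(a) at a = 12/7, which is 630091/38352500.
List the singular points by increasing real part (a conjugate pair: the negative imaginary part first).


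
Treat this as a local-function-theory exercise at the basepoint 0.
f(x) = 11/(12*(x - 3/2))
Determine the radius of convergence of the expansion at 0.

The radius of convergence is 3/2.

Denominator factor (x - 3/2): pole of order 1 at 3/2, modulus 3/2.
The radius of convergence is the smallest modulus among the singular points: 3/2.


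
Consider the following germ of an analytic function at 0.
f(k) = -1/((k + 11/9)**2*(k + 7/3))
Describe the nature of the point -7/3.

The denominator factor k + 7/3 vanishes at -7/3 and appears to the power 1; the numerator there equals -1, nonzero, and no other factor vanishes.
Hence a pole whose order is the multiplicity, 1.

The point is a pole of order 1.


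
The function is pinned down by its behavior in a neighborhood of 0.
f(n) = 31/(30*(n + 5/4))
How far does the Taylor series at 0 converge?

Denominator factor (n + 5/4): pole of order 1 at -5/4, modulus 5/4.
The radius of convergence is the smallest modulus among the singular points: 5/4.

The radius of convergence is 5/4.


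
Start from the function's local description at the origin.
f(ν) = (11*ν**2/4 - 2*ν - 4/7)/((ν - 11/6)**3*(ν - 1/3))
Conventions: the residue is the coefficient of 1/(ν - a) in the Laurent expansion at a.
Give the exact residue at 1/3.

At the order-1 pole 1/3 set g(ν) = (ν - (1/3))*f(ν) = (11*ν**2/4 - 2*ν - 4/7)/(ν - 11/6)**3.
Simple pole: residue = g(a) at a = 1/3, which is 470/1701.

The residue is 470/1701.


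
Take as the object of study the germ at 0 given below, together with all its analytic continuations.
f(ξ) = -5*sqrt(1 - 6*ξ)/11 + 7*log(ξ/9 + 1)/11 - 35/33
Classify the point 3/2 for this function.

The point is a regular point.

There is no denominator, hence no pole anywhere.
Branch term sqrt(1 - ξ/(1/6)): argument at 3/2 is -8, nonzero, so 3/2 is not its branch point (a point on a principal cut is still regular for the continued germ).
Branch term log(1 - ξ/(-9)): argument at 3/2 is 7/6, nonzero, so 3/2 is not its branch point (a point on a principal cut is still regular for the continued germ).
So the germ continues analytically to 3/2.


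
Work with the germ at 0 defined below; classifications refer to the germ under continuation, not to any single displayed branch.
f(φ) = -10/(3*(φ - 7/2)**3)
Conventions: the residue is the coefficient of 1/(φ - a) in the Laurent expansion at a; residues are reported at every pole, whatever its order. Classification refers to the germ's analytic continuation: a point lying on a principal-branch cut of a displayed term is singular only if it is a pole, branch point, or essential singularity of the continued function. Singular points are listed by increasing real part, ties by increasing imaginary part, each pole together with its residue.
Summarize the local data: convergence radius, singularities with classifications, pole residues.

Denominator factor (φ - 7/2)^3: pole of order 3 at 7/2, modulus 7/2.
The radius of convergence is the smallest modulus among the singular points: 7/2.
At the order-3 pole 7/2 set g(φ) = (φ - (7/2))^3*f(φ) = -10/3.
Order-3 pole: residue = g''(a)/2; g''(7/2) = 0, so the residue is 0.

Radius of convergence at 0: 7/2.
At 7/2: a pole of order 3; residue 0.


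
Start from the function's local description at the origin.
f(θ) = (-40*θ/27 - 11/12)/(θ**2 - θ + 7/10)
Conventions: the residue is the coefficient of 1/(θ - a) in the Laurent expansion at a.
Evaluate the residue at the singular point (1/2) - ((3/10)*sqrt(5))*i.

The residue is (-20/27) - ((179/324)*sqrt(5))*i.

The factor θ**2 - θ + 7/10 splits as (θ - a)(θ - a') with a = (1/2) - ((3/10)*sqrt(5))*i, a' = (1/2) + ((3/10)*sqrt(5))*i. At the order-1 pole a set g(θ) = (θ - a)*f(θ) = [-40*θ/27 - 11/12] / (θ - a').
Simple pole: residue = g(a) at a = (1/2) - ((3/10)*sqrt(5))*i, which is (-20/27) - ((179/324)*sqrt(5))*i.


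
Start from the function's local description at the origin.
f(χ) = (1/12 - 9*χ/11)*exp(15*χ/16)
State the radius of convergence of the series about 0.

The factor exp(15*χ/16) is entire and contributes no finite singular point.
The polynomial part has no poles.
No finite singular points: the Taylor series at 0 converges everywhere.

The radius of convergence is infinite.


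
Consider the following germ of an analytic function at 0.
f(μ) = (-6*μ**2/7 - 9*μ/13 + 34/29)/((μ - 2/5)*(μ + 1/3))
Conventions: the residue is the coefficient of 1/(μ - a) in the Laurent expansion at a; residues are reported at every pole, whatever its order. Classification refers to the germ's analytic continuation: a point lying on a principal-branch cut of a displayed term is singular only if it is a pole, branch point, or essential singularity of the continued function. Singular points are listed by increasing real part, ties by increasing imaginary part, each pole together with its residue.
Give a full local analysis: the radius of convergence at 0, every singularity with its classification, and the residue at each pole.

Denominator factor (μ + 1/3): pole of order 1 at -1/3, modulus 1/3.
Denominator factor (μ - 2/5): pole of order 1 at 2/5, modulus 2/5.
The radius of convergence is the smallest modulus among the singular points: 1/3.
At the order-1 pole -1/3 set g(μ) = (μ - (-1/3))*f(μ) = (-6*μ**2/7 - 9*μ/13 + 34/29)/(μ - 2/5).
Simple pole: residue = g(a) at a = -1/3, which is -51775/29029.
At the order-1 pole 2/5 set g(μ) = (μ - (2/5))*f(μ) = (-6*μ**2/7 - 9*μ/13 + 34/29)/(μ + 1/3).
Simple pole: residue = g(a) at a = 2/5, which is 150096/145145.
List the singular points by increasing real part (a conjugate pair: the negative imaginary part first).

Radius of convergence at 0: 1/3.
At -1/3: a pole of order 1; residue -51775/29029.
At 2/5: a pole of order 1; residue 150096/145145.


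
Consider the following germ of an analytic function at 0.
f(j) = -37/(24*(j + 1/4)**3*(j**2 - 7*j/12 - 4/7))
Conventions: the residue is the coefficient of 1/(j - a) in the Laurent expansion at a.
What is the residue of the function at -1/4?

At the order-3 pole -1/4 set g(j) = (j - (-1/4))^3*f(j) = -37/(24*(j**2 - 7*j/12 - 4/7)).
Order-3 pole: residue = g''(a)/2; g''(-1/4) = 22466696/226981, so the residue is 11233348/226981.

The residue is 11233348/226981.


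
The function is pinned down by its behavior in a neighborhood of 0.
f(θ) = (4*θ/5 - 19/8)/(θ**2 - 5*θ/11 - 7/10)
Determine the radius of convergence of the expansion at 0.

The radius of convergence is -5/22 + (1/110)*sqrt(9095).

Denominator factor (θ**2 - 5*θ/11 - 7/10): discriminant 1819/605, real irrational roots 5/22 + (1/110)*sqrt(9095) and 5/22 - (1/110)*sqrt(9095); poles of order 1, moduli 5/22 + (1/110)*sqrt(9095) and -5/22 + (1/110)*sqrt(9095).
The radius of convergence is the smallest modulus among the singular points: -5/22 + (1/110)*sqrt(9095).


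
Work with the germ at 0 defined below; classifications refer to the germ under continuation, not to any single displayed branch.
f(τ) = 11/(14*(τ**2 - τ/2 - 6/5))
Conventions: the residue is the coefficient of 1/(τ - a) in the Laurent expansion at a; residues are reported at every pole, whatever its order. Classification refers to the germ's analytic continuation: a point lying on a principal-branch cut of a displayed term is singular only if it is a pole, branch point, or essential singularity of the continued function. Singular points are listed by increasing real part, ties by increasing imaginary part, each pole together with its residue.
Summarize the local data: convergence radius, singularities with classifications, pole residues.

Radius of convergence at 0: -1/4 + (1/20)*sqrt(505).
At 1/4 - (1/20)*sqrt(505): a pole of order 1; residue -(11/707)*sqrt(505).
At 1/4 + (1/20)*sqrt(505): a pole of order 1; residue (11/707)*sqrt(505).

Denominator factor (τ**2 - τ/2 - 6/5): discriminant 101/20, real irrational roots 1/4 + (1/20)*sqrt(505) and 1/4 - (1/20)*sqrt(505); poles of order 1, moduli 1/4 + (1/20)*sqrt(505) and -1/4 + (1/20)*sqrt(505).
The radius of convergence is the smallest modulus among the singular points: -1/4 + (1/20)*sqrt(505).
The factor τ**2 - τ/2 - 6/5 splits as (τ - a)(τ - a') with a = 1/4 - (1/20)*sqrt(505), a' = 1/4 + (1/20)*sqrt(505). At the order-1 pole a set g(τ) = (τ - a)*f(τ) = [11/14] / (τ - a').
Simple pole: residue = g(a) at a = 1/4 - (1/20)*sqrt(505), which is -(11/707)*sqrt(505).
The factor τ**2 - τ/2 - 6/5 splits as (τ - a)(τ - a') with a = 1/4 + (1/20)*sqrt(505), a' = 1/4 - (1/20)*sqrt(505). At the order-1 pole a set g(τ) = (τ - a)*f(τ) = [11/14] / (τ - a').
Simple pole: residue = g(a) at a = 1/4 + (1/20)*sqrt(505), which is (11/707)*sqrt(505).
List the singular points by increasing real part (a conjugate pair: the negative imaginary part first).


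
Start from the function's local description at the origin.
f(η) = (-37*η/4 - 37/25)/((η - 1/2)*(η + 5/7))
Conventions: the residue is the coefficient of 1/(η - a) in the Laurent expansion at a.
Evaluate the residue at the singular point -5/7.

The residue is -3589/850.

At the order-1 pole -5/7 set g(η) = (η - (-5/7))*f(η) = (-37*η/4 - 37/25)/(η - 1/2).
Simple pole: residue = g(a) at a = -5/7, which is -3589/850.


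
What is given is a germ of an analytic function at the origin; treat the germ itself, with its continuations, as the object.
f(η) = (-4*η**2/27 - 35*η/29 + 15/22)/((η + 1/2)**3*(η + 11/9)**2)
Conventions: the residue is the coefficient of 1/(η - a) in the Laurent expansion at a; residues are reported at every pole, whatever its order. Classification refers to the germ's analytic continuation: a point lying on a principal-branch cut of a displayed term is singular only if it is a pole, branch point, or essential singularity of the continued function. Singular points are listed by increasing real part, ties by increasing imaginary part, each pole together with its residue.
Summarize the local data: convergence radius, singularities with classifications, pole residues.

Denominator factor (η + 11/9)^2: pole of order 2 at -11/9, modulus 11/9.
Denominator factor (η + 1/2)^3: pole of order 3 at -1/2, modulus 1/2.
The radius of convergence is the smallest modulus among the singular points: 1/2.
At the order-2 pole -11/9 set g(η) = (η - (-11/9))^2*f(η) = (-4*η**2/27 - 35*η/29 + 15/22)/(η + 1/2)**3.
Order-2 pole: residue = g'(a); g'(-11/9) = -13386480/700843, so the residue is -13386480/700843.
At the order-3 pole -1/2 set g(η) = (η - (-1/2))^3*f(η) = (-4*η**2/27 - 35*η/29 + 15/22)/(η + 11/9)**2.
Order-3 pole: residue = g''(a)/2; g''(-1/2) = 26772960/700843, so the residue is 13386480/700843.
List the singular points by increasing real part (a conjugate pair: the negative imaginary part first).

Radius of convergence at 0: 1/2.
At -11/9: a pole of order 2; residue -13386480/700843.
At -1/2: a pole of order 3; residue 13386480/700843.


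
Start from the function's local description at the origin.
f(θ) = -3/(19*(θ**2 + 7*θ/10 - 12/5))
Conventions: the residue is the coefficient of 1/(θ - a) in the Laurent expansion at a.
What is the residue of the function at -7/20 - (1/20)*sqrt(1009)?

The factor θ**2 + 7*θ/10 - 12/5 splits as (θ - a)(θ - a') with a = -7/20 - (1/20)*sqrt(1009), a' = -7/20 + (1/20)*sqrt(1009). At the order-1 pole a set g(θ) = (θ - a)*f(θ) = [-3/19] / (θ - a').
Simple pole: residue = g(a) at a = -7/20 - (1/20)*sqrt(1009), which is (30/19171)*sqrt(1009).

The residue is (30/19171)*sqrt(1009).


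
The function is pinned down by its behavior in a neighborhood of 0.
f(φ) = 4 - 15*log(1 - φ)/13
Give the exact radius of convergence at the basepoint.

The radius of convergence is 1.

Branch term (-15/13)*log(1 - φ/(1)): its argument vanishes at φ = 1, a logarithmic branch point, modulus 1.
The radius of convergence is the smallest modulus among the singular points: 1.


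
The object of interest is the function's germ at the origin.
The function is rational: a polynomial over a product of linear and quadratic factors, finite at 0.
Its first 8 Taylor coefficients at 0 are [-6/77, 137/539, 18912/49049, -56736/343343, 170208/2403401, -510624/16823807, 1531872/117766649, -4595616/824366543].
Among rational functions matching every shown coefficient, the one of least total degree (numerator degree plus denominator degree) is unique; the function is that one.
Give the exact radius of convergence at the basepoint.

No rational of total degree below 3 reproduces all 8 coefficients; solving the [2/1] Pade equations on them gives f(r) = (15*r**2/13 + 17*r/33 - 2/11)/(r + 7/3), whose expansion matches every shown term.
Denominator factor (r + 7/3): pole of order 1 at -7/3, modulus 7/3.
The radius of convergence is the smallest modulus among the singular points: 7/3.

The radius of convergence is 7/3.


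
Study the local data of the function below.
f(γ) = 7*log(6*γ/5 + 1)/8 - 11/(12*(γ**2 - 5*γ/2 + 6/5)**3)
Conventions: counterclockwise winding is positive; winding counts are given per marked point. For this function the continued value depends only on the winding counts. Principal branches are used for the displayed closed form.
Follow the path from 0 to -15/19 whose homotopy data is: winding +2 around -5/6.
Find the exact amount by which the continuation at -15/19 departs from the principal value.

The rational part is single-valued and drops out of the difference; each branch term changes only by its own monodromy.
(7/8)*log(1 - γ/(-5/6)): each positive loop around -5/6 adds 2*pi*i to the log, so winding +2 contributes (7/8)*(2)*2*pi*i = (7/2)*pi*i.
Summing the contributions at γ = -15/19 gives (7/2)*pi*i.

Continued minus principal equals (7/2)*pi*i.


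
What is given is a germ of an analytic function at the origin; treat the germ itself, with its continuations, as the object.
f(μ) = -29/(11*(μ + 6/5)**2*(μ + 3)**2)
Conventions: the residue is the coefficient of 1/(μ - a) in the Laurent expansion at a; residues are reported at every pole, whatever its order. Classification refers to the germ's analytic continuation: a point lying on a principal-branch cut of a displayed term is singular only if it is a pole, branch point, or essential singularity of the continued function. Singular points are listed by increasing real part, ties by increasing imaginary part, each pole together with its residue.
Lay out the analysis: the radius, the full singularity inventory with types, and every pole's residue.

Radius of convergence at 0: 6/5.
At -3: a pole of order 2; residue -7250/8019.
At -6/5: a pole of order 2; residue 7250/8019.

Denominator factor (μ + 6/5)^2: pole of order 2 at -6/5, modulus 6/5.
Denominator factor (μ + 3)^2: pole of order 2 at -3, modulus 3.
The radius of convergence is the smallest modulus among the singular points: 6/5.
At the order-2 pole -3 set g(μ) = (μ - (-3))^2*f(μ) = -29/(11*(μ + 6/5)**2).
Order-2 pole: residue = g'(a); g'(-3) = -7250/8019, so the residue is -7250/8019.
At the order-2 pole -6/5 set g(μ) = (μ - (-6/5))^2*f(μ) = -29/(11*(μ + 3)**2).
Order-2 pole: residue = g'(a); g'(-6/5) = 7250/8019, so the residue is 7250/8019.
List the singular points by increasing real part (a conjugate pair: the negative imaginary part first).


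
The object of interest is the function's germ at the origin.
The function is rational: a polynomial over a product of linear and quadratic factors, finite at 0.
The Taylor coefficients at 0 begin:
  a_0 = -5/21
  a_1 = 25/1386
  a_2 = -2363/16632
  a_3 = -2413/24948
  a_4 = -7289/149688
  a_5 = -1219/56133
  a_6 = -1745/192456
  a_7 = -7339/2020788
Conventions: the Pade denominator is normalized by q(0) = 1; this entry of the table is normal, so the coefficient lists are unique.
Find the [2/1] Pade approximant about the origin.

The Pade approximant has numerator coefficients [-5/21, 196645/1091706, -674041/4366824]; denominator coefficients [1, -4826/7089].

Taylor coefficients needed (read off): a_0 = -5/21, a_1 = 25/1386, a_2 = -2363/16632, a_3 = -2413/24948.
Write the denominator as Q(α) = 1 + q1*α. Requiring Q*f - P = O(α^4) with deg P <= 2 kills the coefficients of α^3..α^3 in Q*f:
  α^3: a_3 + q1*a_2 = 0, i.e. -2413/24948 + (-2363/16632)*q1 = 0.
Solving this linear system: q1 = -4826/7089.
The numerator is Q*f truncated at degree 2: P0 = a_0 = -5/21; P1 = a_1 + q1*a_0 = 196645/1091706; P2 = a_2 + q1*a_1 = -674041/4366824.


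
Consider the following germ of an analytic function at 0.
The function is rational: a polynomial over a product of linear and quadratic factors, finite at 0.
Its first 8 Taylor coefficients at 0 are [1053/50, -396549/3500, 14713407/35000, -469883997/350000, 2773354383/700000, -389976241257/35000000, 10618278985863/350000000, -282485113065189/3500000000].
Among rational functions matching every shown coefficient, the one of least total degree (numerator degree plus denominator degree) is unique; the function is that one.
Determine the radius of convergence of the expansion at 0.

No rational of total degree below 5 reproduces all 8 coefficients; solving the [1/4] Pade equations on them gives f(β) = (11*β/21 + 26)/(β**2 + 3*β + 10/9)**2, whose expansion matches every shown term.
Denominator factor (β**2 + 3*β + 10/9)^2: discriminant 41/9, real irrational roots -3/2 + (1/6)*sqrt(41) and -3/2 - (1/6)*sqrt(41); poles of order 2, moduli 3/2 - (1/6)*sqrt(41) and 3/2 + (1/6)*sqrt(41).
The radius of convergence is the smallest modulus among the singular points: 3/2 - (1/6)*sqrt(41).

The radius of convergence is 3/2 - (1/6)*sqrt(41).


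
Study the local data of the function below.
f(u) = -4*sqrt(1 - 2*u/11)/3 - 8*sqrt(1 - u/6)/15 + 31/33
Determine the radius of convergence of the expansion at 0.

Branch term (-4/3)*sqrt(1 - u/(11/2)): its argument vanishes at u = 11/2, a square-root branch point, modulus 11/2.
Branch term (-8/15)*sqrt(1 - u/(6)): its argument vanishes at u = 6, a square-root branch point, modulus 6.
The radius of convergence is the smallest modulus among the singular points: 11/2.

The radius of convergence is 11/2.


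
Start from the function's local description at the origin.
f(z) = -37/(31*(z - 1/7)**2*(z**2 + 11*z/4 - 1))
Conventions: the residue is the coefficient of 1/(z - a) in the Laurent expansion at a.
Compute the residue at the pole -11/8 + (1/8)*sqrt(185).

The residue is -431494/81995 - (159642/409975)*sqrt(185).

The factor z**2 + 11*z/4 - 1 splits as (z - a)(z - a') with a = -11/8 + (1/8)*sqrt(185), a' = -11/8 - (1/8)*sqrt(185). At the order-1 pole a set g(z) = (z - a)*f(z) = [-37/(31*(z - 1/7)**2)] / (z - a').
Simple pole: residue = g(a) at a = -11/8 + (1/8)*sqrt(185), which is -431494/81995 - (159642/409975)*sqrt(185).


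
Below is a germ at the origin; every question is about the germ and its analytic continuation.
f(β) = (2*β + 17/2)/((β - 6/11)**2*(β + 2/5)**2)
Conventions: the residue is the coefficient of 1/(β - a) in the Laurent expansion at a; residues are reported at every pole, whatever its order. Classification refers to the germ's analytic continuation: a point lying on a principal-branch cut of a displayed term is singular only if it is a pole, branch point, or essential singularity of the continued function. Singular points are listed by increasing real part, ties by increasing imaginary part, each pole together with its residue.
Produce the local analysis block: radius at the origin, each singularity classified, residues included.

Radius of convergence at 0: 2/5.
At -2/5: a pole of order 2; residue 2876775/140608.
At 6/11: a pole of order 2; residue -2876775/140608.

Denominator factor (β + 2/5)^2: pole of order 2 at -2/5, modulus 2/5.
Denominator factor (β - 6/11)^2: pole of order 2 at 6/11, modulus 6/11.
The radius of convergence is the smallest modulus among the singular points: 2/5.
At the order-2 pole -2/5 set g(β) = (β - (-2/5))^2*f(β) = (2*β + 17/2)/(β - 6/11)**2.
Order-2 pole: residue = g'(a); g'(-2/5) = 2876775/140608, so the residue is 2876775/140608.
At the order-2 pole 6/11 set g(β) = (β - (6/11))^2*f(β) = (2*β + 17/2)/(β + 2/5)**2.
Order-2 pole: residue = g'(a); g'(6/11) = -2876775/140608, so the residue is -2876775/140608.
List the singular points by increasing real part (a conjugate pair: the negative imaginary part first).


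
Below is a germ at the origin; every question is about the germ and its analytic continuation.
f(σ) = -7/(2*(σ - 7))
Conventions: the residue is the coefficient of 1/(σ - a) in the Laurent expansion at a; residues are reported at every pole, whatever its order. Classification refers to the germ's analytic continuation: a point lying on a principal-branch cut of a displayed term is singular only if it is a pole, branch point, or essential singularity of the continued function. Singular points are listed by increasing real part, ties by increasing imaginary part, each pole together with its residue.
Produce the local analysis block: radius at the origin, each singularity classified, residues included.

Denominator factor (σ - 7): pole of order 1 at 7, modulus 7.
The radius of convergence is the smallest modulus among the singular points: 7.
At the order-1 pole 7 set g(σ) = (σ - (7))*f(σ) = -7/2.
Simple pole: residue = g(a) at a = 7, which is -7/2.

Radius of convergence at 0: 7.
At 7: a pole of order 1; residue -7/2.


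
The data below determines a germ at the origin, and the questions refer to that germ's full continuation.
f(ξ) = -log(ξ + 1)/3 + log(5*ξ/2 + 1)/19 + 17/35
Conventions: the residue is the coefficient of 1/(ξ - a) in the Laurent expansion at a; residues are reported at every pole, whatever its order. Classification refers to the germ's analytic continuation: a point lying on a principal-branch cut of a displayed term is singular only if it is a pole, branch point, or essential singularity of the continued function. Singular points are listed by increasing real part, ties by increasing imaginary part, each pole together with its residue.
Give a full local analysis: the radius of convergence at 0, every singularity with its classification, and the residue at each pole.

Branch term (1/19)*log(1 - ξ/(-2/5)): its argument vanishes at ξ = -2/5, a logarithmic branch point, modulus 2/5.
Branch term (-1/3)*log(1 - ξ/(-1)): its argument vanishes at ξ = -1, a logarithmic branch point, modulus 1.
The radius of convergence is the smallest modulus among the singular points: 2/5.
List the singular points by increasing real part (a conjugate pair: the negative imaginary part first).

Radius of convergence at 0: 2/5.
At -1: a logarithmic branch point.
At -2/5: a logarithmic branch point.


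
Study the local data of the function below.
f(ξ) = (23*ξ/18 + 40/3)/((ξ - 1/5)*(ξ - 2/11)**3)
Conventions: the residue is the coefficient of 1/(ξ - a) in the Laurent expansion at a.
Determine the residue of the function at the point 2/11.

The residue is -40695325/18.

At the order-3 pole 2/11 set g(ξ) = (ξ - (2/11))^3*f(ξ) = (23*ξ/18 + 40/3)/(ξ - 1/5).
Order-3 pole: residue = g''(a)/2; g''(2/11) = -40695325/9, so the residue is -40695325/18.


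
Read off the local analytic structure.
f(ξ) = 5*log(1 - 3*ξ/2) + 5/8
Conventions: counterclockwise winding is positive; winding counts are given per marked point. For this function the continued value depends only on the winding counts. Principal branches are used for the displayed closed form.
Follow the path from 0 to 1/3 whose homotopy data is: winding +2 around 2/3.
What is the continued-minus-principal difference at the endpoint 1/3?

The rational part is single-valued and drops out of the difference; each branch term changes only by its own monodromy.
(5)*log(1 - ξ/(2/3)): each positive loop around 2/3 adds 2*pi*i to the log, so winding +2 contributes (5)*(2)*2*pi*i = (20)*pi*i.
Summing the contributions at ξ = 1/3 gives (20)*pi*i.

Continued minus principal equals (20)*pi*i.


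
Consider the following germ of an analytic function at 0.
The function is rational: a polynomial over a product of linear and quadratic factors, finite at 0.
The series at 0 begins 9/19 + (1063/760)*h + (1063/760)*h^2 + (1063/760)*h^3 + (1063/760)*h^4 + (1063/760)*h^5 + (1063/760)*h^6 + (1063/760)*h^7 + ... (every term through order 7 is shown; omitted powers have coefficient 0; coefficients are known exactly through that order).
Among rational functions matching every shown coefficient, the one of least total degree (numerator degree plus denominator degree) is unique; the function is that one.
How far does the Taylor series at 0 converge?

No rational of total degree below 2 reproduces all 8 coefficients; solving the [1/1] Pade equations on them gives f(h) = (-37*h/40 - 9/19)/(h - 1), whose expansion matches every shown term.
Denominator factor (h - 1): pole of order 1 at 1, modulus 1.
The radius of convergence is the smallest modulus among the singular points: 1.

The radius of convergence is 1.


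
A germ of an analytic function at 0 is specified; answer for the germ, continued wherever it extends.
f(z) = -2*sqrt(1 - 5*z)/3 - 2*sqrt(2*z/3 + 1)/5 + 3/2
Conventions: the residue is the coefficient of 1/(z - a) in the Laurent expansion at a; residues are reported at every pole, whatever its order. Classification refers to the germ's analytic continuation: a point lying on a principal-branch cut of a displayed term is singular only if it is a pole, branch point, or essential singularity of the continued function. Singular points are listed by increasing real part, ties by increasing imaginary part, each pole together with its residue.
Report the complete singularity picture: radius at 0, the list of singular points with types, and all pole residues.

Branch term (-2/5)*sqrt(1 - z/(-3/2)): its argument vanishes at z = -3/2, a square-root branch point, modulus 3/2.
Branch term (-2/3)*sqrt(1 - z/(1/5)): its argument vanishes at z = 1/5, a square-root branch point, modulus 1/5.
The radius of convergence is the smallest modulus among the singular points: 1/5.
List the singular points by increasing real part (a conjugate pair: the negative imaginary part first).

Radius of convergence at 0: 1/5.
At -3/2: an algebraic (square-root) branch point.
At 1/5: an algebraic (square-root) branch point.


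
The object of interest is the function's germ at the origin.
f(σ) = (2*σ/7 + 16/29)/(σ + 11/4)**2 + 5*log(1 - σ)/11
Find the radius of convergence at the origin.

The radius of convergence is 1.

Denominator factor (σ + 11/4)^2: pole of order 2 at -11/4, modulus 11/4.
Branch term (5/11)*log(1 - σ/(1)): its argument vanishes at σ = 1, a logarithmic branch point, modulus 1.
The radius of convergence is the smallest modulus among the singular points: 1.


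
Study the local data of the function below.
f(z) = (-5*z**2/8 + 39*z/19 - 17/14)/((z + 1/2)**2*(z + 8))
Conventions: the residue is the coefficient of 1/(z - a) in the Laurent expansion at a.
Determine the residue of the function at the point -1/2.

At the order-2 pole -1/2 set g(z) = (z - (-1/2))^2*f(z) = (-5*z**2/8 + 39*z/19 - 17/14)/(z + 8).
Order-2 pole: residue = g'(a); g'(-1/2) = 95671/239400, so the residue is 95671/239400.

The residue is 95671/239400.


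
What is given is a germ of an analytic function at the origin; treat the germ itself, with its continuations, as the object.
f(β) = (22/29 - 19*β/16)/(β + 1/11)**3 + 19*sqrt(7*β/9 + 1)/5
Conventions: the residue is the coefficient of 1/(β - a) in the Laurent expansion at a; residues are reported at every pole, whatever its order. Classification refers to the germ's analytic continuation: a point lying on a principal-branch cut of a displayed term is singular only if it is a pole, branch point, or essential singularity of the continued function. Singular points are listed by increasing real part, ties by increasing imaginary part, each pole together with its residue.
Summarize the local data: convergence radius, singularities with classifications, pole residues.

Denominator factor (β + 1/11)^3: pole of order 3 at -1/11, modulus 1/11.
Branch term (19/5)*sqrt(1 - β/(-9/7)): its argument vanishes at β = -9/7, a square-root branch point, modulus 9/7.
The radius of convergence is the smallest modulus among the singular points: 1/11.
The branch term is analytic at -1/11 and contributes nothing to the residue; only the rational part matters.
At the order-3 pole -1/11 set g(β) = (β - (-1/11))^3*(rational part) = 22/29 - 19*β/16.
Order-3 pole: residue = g''(a)/2; g''(-1/11) = 0, so the residue is 0.
List the singular points by increasing real part (a conjugate pair: the negative imaginary part first).

Radius of convergence at 0: 1/11.
At -9/7: an algebraic (square-root) branch point.
At -1/11: a pole of order 3; residue 0.


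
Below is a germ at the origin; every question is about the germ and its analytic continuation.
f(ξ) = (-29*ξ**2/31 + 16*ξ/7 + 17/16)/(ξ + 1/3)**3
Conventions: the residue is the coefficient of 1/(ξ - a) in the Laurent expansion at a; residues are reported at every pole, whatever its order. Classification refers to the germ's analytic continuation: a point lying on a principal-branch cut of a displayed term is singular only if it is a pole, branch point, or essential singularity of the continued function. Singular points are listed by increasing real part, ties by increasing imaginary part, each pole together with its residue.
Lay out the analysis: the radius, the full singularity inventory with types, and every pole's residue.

Radius of convergence at 0: 1/3.
At -1/3: a pole of order 3; residue -29/31.

Denominator factor (ξ + 1/3)^3: pole of order 3 at -1/3, modulus 1/3.
The radius of convergence is the smallest modulus among the singular points: 1/3.
At the order-3 pole -1/3 set g(ξ) = (ξ - (-1/3))^3*f(ξ) = -29*ξ**2/31 + 16*ξ/7 + 17/16.
Order-3 pole: residue = g''(a)/2; g''(-1/3) = -58/31, so the residue is -29/31.


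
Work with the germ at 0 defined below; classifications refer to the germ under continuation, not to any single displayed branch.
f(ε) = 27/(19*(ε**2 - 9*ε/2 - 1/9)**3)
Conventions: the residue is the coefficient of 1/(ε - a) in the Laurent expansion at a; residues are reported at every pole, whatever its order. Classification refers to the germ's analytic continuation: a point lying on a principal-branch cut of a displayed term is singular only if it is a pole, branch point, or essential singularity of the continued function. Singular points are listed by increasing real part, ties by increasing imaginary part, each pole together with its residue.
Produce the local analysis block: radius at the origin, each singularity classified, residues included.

Denominator factor (ε**2 - 9*ε/2 - 1/9)^3: discriminant 745/36, real irrational roots 9/4 + (1/12)*sqrt(745) and 9/4 - (1/12)*sqrt(745); poles of order 3, moduli 9/4 + (1/12)*sqrt(745) and -9/4 + (1/12)*sqrt(745).
The radius of convergence is the smallest modulus among the singular points: -9/4 + (1/12)*sqrt(745).
The factor ε**2 - 9*ε/2 - 1/9 splits as (ε - a)(ε - a') with a = 9/4 - (1/12)*sqrt(745), a' = 9/4 + (1/12)*sqrt(745). At the order-3 pole a set g(ε) = (ε - a)^3*f(ε) = [27/19] / (ε - a')^3.
Order-3 pole: residue = g''(a)/2; g''(9/4 - (1/12)*sqrt(745)) = -(2519424/7856378875)*sqrt(745), so the residue is -(1259712/7856378875)*sqrt(745).
The factor ε**2 - 9*ε/2 - 1/9 splits as (ε - a)(ε - a') with a = 9/4 + (1/12)*sqrt(745), a' = 9/4 - (1/12)*sqrt(745). At the order-3 pole a set g(ε) = (ε - a)^3*f(ε) = [27/19] / (ε - a')^3.
Order-3 pole: residue = g''(a)/2; g''(9/4 + (1/12)*sqrt(745)) = (2519424/7856378875)*sqrt(745), so the residue is (1259712/7856378875)*sqrt(745).
List the singular points by increasing real part (a conjugate pair: the negative imaginary part first).

Radius of convergence at 0: -9/4 + (1/12)*sqrt(745).
At 9/4 - (1/12)*sqrt(745): a pole of order 3; residue -(1259712/7856378875)*sqrt(745).
At 9/4 + (1/12)*sqrt(745): a pole of order 3; residue (1259712/7856378875)*sqrt(745).


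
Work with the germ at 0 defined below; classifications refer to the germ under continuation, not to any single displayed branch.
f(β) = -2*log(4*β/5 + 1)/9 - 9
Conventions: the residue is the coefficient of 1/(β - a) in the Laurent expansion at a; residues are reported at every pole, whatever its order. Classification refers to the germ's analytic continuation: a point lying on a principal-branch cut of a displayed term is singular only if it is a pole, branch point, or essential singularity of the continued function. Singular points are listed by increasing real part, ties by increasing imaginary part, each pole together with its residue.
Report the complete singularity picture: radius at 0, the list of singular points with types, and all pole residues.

Radius of convergence at 0: 5/4.
At -5/4: a logarithmic branch point.

Branch term (-2/9)*log(1 - β/(-5/4)): its argument vanishes at β = -5/4, a logarithmic branch point, modulus 5/4.
The radius of convergence is the smallest modulus among the singular points: 5/4.


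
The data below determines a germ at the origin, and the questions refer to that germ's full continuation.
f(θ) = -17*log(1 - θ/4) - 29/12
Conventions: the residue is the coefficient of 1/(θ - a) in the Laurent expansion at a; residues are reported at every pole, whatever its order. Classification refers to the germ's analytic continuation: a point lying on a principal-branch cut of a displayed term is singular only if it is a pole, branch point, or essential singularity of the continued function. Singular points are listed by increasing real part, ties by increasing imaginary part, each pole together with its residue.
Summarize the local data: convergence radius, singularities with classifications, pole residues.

Branch term (-17)*log(1 - θ/(4)): its argument vanishes at θ = 4, a logarithmic branch point, modulus 4.
The radius of convergence is the smallest modulus among the singular points: 4.

Radius of convergence at 0: 4.
At 4: a logarithmic branch point.
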